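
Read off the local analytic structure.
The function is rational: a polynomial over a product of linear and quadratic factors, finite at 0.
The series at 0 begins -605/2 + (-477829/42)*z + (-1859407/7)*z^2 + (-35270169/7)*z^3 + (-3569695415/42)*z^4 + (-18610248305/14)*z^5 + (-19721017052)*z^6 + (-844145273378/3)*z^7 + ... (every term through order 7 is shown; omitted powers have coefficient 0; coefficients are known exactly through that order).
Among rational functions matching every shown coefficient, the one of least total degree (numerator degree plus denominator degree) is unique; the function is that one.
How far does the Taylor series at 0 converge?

No rational of total degree below 4 reproduces all 8 coefficients; solving the [1/3] Pade equations on them gives f(z) = (22*z/21 + 5/22)/(z - 1/11)**3, whose expansion matches every shown term.
Denominator factor (z - 1/11)^3: pole of order 3 at 1/11, modulus 1/11.
The radius of convergence is the smallest modulus among the singular points: 1/11.

The radius of convergence is 1/11.


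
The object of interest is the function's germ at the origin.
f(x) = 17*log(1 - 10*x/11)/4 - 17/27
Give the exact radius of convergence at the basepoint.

Branch term (17/4)*log(1 - x/(11/10)): its argument vanishes at x = 11/10, a logarithmic branch point, modulus 11/10.
The radius of convergence is the smallest modulus among the singular points: 11/10.

The radius of convergence is 11/10.


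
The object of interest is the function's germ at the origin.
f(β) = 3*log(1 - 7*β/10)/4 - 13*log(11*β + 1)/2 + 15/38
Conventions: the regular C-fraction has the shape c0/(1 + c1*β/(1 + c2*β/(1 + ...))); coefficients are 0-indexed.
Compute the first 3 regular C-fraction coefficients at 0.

The regular C-fraction coefficients are [15/38, 54739/300, -38246566/216075].

Taylor coefficients (expand at 0): a_0 = 15/38, a_1 = -2881/40, a_2 = 314453/800.
c0 = a_0 = 15/38. Peel one level at a time: if S = 1 + c*β/S' with S'(0) = 1, then c is the β-coefficient of S and S' = c*β/(S - 1).
S_1 = c0/f = 1 + (54739/300)*β + (363342377/11250)*β^2 + ...; c1 = 54739/300.
S_2 = c1*β/(S_1 - 1) = 1 + (-38246566/216075)*β + ...; c2 = -38246566/216075.


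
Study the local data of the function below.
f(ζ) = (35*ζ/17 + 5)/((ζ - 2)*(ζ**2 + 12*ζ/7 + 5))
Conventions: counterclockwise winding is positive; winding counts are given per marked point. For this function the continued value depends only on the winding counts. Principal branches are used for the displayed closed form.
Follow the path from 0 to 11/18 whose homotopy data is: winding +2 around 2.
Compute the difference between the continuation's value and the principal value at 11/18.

The function is rational, hence single-valued: continuing it around any pole returns the same value, so the difference is 0.

Continued minus principal equals 0.


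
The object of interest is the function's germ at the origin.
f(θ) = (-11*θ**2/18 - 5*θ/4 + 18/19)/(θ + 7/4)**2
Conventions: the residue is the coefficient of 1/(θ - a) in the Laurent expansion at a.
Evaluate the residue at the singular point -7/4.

The residue is 8/9.

At the order-2 pole -7/4 set g(θ) = (θ - (-7/4))^2*f(θ) = -11*θ**2/18 - 5*θ/4 + 18/19.
Order-2 pole: residue = g'(a); g'(-7/4) = 8/9, so the residue is 8/9.


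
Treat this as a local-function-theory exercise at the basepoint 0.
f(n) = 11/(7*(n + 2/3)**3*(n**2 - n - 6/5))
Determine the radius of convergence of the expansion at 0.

Denominator factor (n + 2/3)^3: pole of order 3 at -2/3, modulus 2/3.
Denominator factor (n**2 - n - 6/5): discriminant 29/5, real irrational roots 1/2 + (1/10)*sqrt(145) and 1/2 - (1/10)*sqrt(145); poles of order 1, moduli 1/2 + (1/10)*sqrt(145) and -1/2 + (1/10)*sqrt(145).
The radius of convergence is the smallest modulus among the singular points: 2/3.

The radius of convergence is 2/3.


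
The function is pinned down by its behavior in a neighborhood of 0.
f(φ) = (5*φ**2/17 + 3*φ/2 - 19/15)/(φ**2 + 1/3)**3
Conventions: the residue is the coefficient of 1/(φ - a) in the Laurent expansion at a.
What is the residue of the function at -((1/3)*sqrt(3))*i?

The residue is -((177/85)*sqrt(3))*i.

The factor φ**2 + 1/3 splits as (φ - a)(φ - a') with a = -((1/3)*sqrt(3))*i, a' = ((1/3)*sqrt(3))*i. At the order-3 pole a set g(φ) = (φ - a)^3*f(φ) = [5*φ**2/17 + 3*φ/2 - 19/15] / (φ - a')^3.
Order-3 pole: residue = g''(a)/2; g''(-((1/3)*sqrt(3))*i) = -((354/85)*sqrt(3))*i, so the residue is -((177/85)*sqrt(3))*i.


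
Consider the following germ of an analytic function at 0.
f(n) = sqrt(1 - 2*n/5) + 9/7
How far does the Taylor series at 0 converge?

Branch term (1)*sqrt(1 - n/(5/2)): its argument vanishes at n = 5/2, a square-root branch point, modulus 5/2.
The radius of convergence is the smallest modulus among the singular points: 5/2.

The radius of convergence is 5/2.


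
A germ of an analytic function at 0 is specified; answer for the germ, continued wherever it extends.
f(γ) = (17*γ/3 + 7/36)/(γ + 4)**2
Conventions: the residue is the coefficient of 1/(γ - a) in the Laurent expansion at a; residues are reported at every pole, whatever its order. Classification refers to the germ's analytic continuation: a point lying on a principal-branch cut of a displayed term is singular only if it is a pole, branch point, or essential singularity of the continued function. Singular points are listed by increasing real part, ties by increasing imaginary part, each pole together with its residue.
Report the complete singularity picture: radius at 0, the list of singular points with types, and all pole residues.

Denominator factor (γ + 4)^2: pole of order 2 at -4, modulus 4.
The radius of convergence is the smallest modulus among the singular points: 4.
At the order-2 pole -4 set g(γ) = (γ - (-4))^2*f(γ) = 17*γ/3 + 7/36.
Order-2 pole: residue = g'(a); g'(-4) = 17/3, so the residue is 17/3.

Radius of convergence at 0: 4.
At -4: a pole of order 2; residue 17/3.


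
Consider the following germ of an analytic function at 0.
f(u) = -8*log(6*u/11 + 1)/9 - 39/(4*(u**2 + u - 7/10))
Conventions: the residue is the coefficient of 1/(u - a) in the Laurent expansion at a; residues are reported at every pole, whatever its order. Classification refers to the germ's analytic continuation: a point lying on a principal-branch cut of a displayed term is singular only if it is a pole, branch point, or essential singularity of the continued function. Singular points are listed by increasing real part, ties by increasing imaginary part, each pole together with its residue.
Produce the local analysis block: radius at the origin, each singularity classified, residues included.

Radius of convergence at 0: -1/2 + (1/10)*sqrt(95).
At -11/6: a logarithmic branch point.
At -1/2 - (1/10)*sqrt(95): a pole of order 1; residue (39/76)*sqrt(95).
At -1/2 + (1/10)*sqrt(95): a pole of order 1; residue -(39/76)*sqrt(95).

Denominator factor (u**2 + u - 7/10): discriminant 19/5, real irrational roots -1/2 + (1/10)*sqrt(95) and -1/2 - (1/10)*sqrt(95); poles of order 1, moduli -1/2 + (1/10)*sqrt(95) and 1/2 + (1/10)*sqrt(95).
Branch term (-8/9)*log(1 - u/(-11/6)): its argument vanishes at u = -11/6, a logarithmic branch point, modulus 11/6.
The radius of convergence is the smallest modulus among the singular points: -1/2 + (1/10)*sqrt(95).
The branch term is analytic at -1/2 - (1/10)*sqrt(95) and contributes nothing to the residue; only the rational part matters.
The factor u**2 + u - 7/10 splits as (u - a)(u - a') with a = -1/2 - (1/10)*sqrt(95), a' = -1/2 + (1/10)*sqrt(95). At the order-1 pole a set g(u) = (u - a)*(rational part) = [-39/4] / (u - a').
Simple pole: residue = g(a) at a = -1/2 - (1/10)*sqrt(95), which is (39/76)*sqrt(95).
The branch term is analytic at -1/2 + (1/10)*sqrt(95) and contributes nothing to the residue; only the rational part matters.
The factor u**2 + u - 7/10 splits as (u - a)(u - a') with a = -1/2 + (1/10)*sqrt(95), a' = -1/2 - (1/10)*sqrt(95). At the order-1 pole a set g(u) = (u - a)*(rational part) = [-39/4] / (u - a').
Simple pole: residue = g(a) at a = -1/2 + (1/10)*sqrt(95), which is -(39/76)*sqrt(95).
List the singular points by increasing real part (a conjugate pair: the negative imaginary part first).


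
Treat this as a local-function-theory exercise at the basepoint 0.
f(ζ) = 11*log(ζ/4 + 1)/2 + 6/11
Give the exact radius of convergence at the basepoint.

Branch term (11/2)*log(1 - ζ/(-4)): its argument vanishes at ζ = -4, a logarithmic branch point, modulus 4.
The radius of convergence is the smallest modulus among the singular points: 4.

The radius of convergence is 4.


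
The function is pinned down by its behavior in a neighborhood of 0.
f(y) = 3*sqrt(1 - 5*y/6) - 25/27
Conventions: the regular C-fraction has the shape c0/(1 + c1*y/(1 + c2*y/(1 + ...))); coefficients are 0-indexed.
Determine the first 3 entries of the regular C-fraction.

Taylor coefficients (expand at 0): a_0 = 56/27, a_1 = -5/4, a_2 = -25/96.
c0 = a_0 = 56/27. Peel one level at a time: if S = 1 + c*y/S' with S'(0) = 1, then c is the y-coefficient of S and S' = c*y/(S - 1).
S_1 = c0/f = 1 + (135/224)*y + (24525/50176)*y^2 + ...; c1 = 135/224.
S_2 = c1*y/(S_1 - 1) = 1 + (-545/672)*y + ...; c2 = -545/672.

The regular C-fraction coefficients are [56/27, 135/224, -545/672].


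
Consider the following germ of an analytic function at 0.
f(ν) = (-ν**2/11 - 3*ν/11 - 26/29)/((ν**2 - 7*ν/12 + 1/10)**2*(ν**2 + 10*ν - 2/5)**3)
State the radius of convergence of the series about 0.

The radius of convergence is -5 + (1/5)*sqrt(635).

Denominator factor (ν**2 + 10*ν - 2/5)^3: discriminant 508/5, real irrational roots -5 + (1/5)*sqrt(635) and -5 - (1/5)*sqrt(635); poles of order 3, moduli -5 + (1/5)*sqrt(635) and 5 + (1/5)*sqrt(635).
Denominator factor (ν**2 - 7*ν/12 + 1/10)^2: discriminant -43/720, complex-conjugate roots (7/24) + ((1/120)*sqrt(215))*i and (7/24) - ((1/120)*sqrt(215))*i; poles of order 2, moduli (1/10)*sqrt(10) and (1/10)*sqrt(10).
The radius of convergence is the smallest modulus among the singular points: -5 + (1/5)*sqrt(635).


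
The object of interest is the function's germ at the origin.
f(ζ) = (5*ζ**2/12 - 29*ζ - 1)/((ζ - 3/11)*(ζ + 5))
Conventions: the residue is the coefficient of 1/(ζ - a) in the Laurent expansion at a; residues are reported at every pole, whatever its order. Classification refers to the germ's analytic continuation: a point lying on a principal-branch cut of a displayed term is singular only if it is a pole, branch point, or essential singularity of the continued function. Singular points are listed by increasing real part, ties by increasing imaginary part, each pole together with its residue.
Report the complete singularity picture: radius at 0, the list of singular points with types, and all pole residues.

Radius of convergence at 0: 3/11.
At -5: a pole of order 1; residue -20383/696.
At 3/11: a pole of order 1; residue -4297/2552.

Denominator factor (ζ - 3/11): pole of order 1 at 3/11, modulus 3/11.
Denominator factor (ζ + 5): pole of order 1 at -5, modulus 5.
The radius of convergence is the smallest modulus among the singular points: 3/11.
At the order-1 pole -5 set g(ζ) = (ζ - (-5))*f(ζ) = (5*ζ**2/12 - 29*ζ - 1)/(ζ - 3/11).
Simple pole: residue = g(a) at a = -5, which is -20383/696.
At the order-1 pole 3/11 set g(ζ) = (ζ - (3/11))*f(ζ) = (5*ζ**2/12 - 29*ζ - 1)/(ζ + 5).
Simple pole: residue = g(a) at a = 3/11, which is -4297/2552.
List the singular points by increasing real part (a conjugate pair: the negative imaginary part first).


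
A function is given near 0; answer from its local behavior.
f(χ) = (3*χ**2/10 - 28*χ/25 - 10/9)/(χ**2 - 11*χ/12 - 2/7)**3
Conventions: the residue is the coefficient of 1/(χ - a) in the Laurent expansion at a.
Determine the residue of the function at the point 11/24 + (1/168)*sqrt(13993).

The residue is -(2946386016/199700149975)*sqrt(13993).

The factor χ**2 - 11*χ/12 - 2/7 splits as (χ - a)(χ - a') with a = 11/24 + (1/168)*sqrt(13993), a' = 11/24 - (1/168)*sqrt(13993). At the order-3 pole a set g(χ) = (χ - a)^3*f(χ) = [3*χ**2/10 - 28*χ/25 - 10/9] / (χ - a')^3.
Order-3 pole: residue = g''(a)/2; g''(11/24 + (1/168)*sqrt(13993)) = -(5892772032/199700149975)*sqrt(13993), so the residue is -(2946386016/199700149975)*sqrt(13993).


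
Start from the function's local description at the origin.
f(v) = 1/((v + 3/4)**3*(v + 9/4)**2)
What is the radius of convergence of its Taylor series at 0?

The radius of convergence is 3/4.

Denominator factor (v + 3/4)^3: pole of order 3 at -3/4, modulus 3/4.
Denominator factor (v + 9/4)^2: pole of order 2 at -9/4, modulus 9/4.
The radius of convergence is the smallest modulus among the singular points: 3/4.


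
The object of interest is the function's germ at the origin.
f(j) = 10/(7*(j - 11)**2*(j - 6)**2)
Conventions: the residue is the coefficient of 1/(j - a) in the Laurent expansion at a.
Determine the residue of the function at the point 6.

At the order-2 pole 6 set g(j) = (j - (6))^2*f(j) = 10/(7*(j - 11)**2).
Order-2 pole: residue = g'(a); g'(6) = 4/175, so the residue is 4/175.

The residue is 4/175.


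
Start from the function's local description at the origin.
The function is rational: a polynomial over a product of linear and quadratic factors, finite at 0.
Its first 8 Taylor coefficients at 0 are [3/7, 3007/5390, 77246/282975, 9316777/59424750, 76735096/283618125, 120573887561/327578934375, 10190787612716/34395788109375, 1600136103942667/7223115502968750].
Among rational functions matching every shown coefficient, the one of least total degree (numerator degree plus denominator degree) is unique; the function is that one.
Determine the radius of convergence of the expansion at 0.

The radius of convergence is -1/6 + (1/30)*sqrt(1285).

No rational of total degree below 5 reproduces all 8 coefficients; solving the [1/4] Pade equations on them gives f(ψ) = (-19*ψ/22 - 1)/((ψ**2 - ψ/3 + 5/3)*(ψ**2 + ψ/3 - 7/5)), whose expansion matches every shown term.
Denominator factor (ψ**2 - ψ/3 + 5/3): discriminant -59/9, complex-conjugate roots (1/6) + ((1/6)*sqrt(59))*i and (1/6) - ((1/6)*sqrt(59))*i; poles of order 1, moduli (1/3)*sqrt(15) and (1/3)*sqrt(15).
Denominator factor (ψ**2 + ψ/3 - 7/5): discriminant 257/45, real irrational roots -1/6 + (1/30)*sqrt(1285) and -1/6 - (1/30)*sqrt(1285); poles of order 1, moduli -1/6 + (1/30)*sqrt(1285) and 1/6 + (1/30)*sqrt(1285).
The radius of convergence is the smallest modulus among the singular points: -1/6 + (1/30)*sqrt(1285).


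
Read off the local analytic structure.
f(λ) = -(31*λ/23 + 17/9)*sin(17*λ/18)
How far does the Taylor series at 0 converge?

The radius of convergence is infinite.

The factor -sin(17*λ/18) is entire and contributes no finite singular point.
The polynomial part has no poles.
No finite singular points: the Taylor series at 0 converges everywhere.


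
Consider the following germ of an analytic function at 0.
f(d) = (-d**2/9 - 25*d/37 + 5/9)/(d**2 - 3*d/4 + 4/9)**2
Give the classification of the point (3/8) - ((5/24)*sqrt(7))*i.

The denominator factor d**2 - 3*d/4 + 4/9 vanishes at (3/8) - ((5/24)*sqrt(7))*i and appears to the power 2; the numerator there equals (30719/95904) + ((1685/10656)*sqrt(7))*i, nonzero, and no other factor vanishes.
Hence a pole whose order is the multiplicity, 2.

The point is a pole of order 2.


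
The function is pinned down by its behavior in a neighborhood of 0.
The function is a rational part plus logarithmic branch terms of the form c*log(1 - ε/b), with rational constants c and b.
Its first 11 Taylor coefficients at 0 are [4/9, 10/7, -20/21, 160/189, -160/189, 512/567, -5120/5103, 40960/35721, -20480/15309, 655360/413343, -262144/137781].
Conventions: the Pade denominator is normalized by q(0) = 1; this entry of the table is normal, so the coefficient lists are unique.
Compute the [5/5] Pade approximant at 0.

The Pade approximant has numerator coefficients [4/9, 550/189, 28400/5103, 21400/5103, 18400/15309, 86080/964467]; denominator coefficients [1, 10/3, 320/81, 160/81, 640/1701, 256/15309].

Taylor coefficients needed (read off): a_0 = 4/9, a_1 = 10/7, a_2 = -20/21, a_3 = 160/189, a_4 = -160/189, a_5 = 512/567, a_6 = -5120/5103, a_7 = 40960/35721, a_8 = -20480/15309, a_9 = 655360/413343, a_10 = -262144/137781.
Write the denominator as Q(ε) = 1 + q1*ε + q2*ε^2 + q3*ε^3 + q4*ε^4 + q5*ε^5. Requiring Q*f - P = O(ε^11) with deg P <= 5 kills the coefficients of ε^6..ε^10 in Q*f:
  ε^6: a_6 + q1*a_5 + q2*a_4 + q3*a_3 + q4*a_2 + q5*a_1 = 0, i.e. -5120/5103 + (512/567)*q1 + (-160/189)*q2 + (160/189)*q3 + (-20/21)*q4 + (10/7)*q5 = 0.
  ε^7: a_7 + q1*a_6 + q2*a_5 + q3*a_4 + q4*a_3 + q5*a_2 = 0, i.e. 40960/35721 + (-5120/5103)*q1 + (512/567)*q2 + (-160/189)*q3 + (160/189)*q4 + (-20/21)*q5 = 0.
  ε^8: a_8 + q1*a_7 + q2*a_6 + q3*a_5 + q4*a_4 + q5*a_3 = 0, i.e. -20480/15309 + (40960/35721)*q1 + (-5120/5103)*q2 + (512/567)*q3 + (-160/189)*q4 + (160/189)*q5 = 0.
  ε^9: a_9 + q1*a_8 + q2*a_7 + q3*a_6 + q4*a_5 + q5*a_4 = 0, i.e. 655360/413343 + (-20480/15309)*q1 + (40960/35721)*q2 + (-5120/5103)*q3 + (512/567)*q4 + (-160/189)*q5 = 0.
  ε^10: a_10 + q1*a_9 + q2*a_8 + q3*a_7 + q4*a_6 + q5*a_5 = 0, i.e. -262144/137781 + (655360/413343)*q1 + (-20480/15309)*q2 + (40960/35721)*q3 + (-5120/5103)*q4 + (512/567)*q5 = 0.
Solving this linear system: q1 = 10/3, q2 = 320/81, q3 = 160/81, q4 = 640/1701, q5 = 256/15309.
The numerator is Q*f truncated at degree 5: P0 = a_0 = 4/9; P1 = a_1 + q1*a_0 = 550/189; P2 = a_2 + q1*a_1 + q2*a_0 = 28400/5103; P3 = a_3 + q1*a_2 + q2*a_1 + q3*a_0 = 21400/5103; P4 = a_4 + q1*a_3 + q2*a_2 + q3*a_1 + q4*a_0 = 18400/15309; P5 = a_5 + q1*a_4 + q2*a_3 + q3*a_2 + q4*a_1 + q5*a_0 = 86080/964467.


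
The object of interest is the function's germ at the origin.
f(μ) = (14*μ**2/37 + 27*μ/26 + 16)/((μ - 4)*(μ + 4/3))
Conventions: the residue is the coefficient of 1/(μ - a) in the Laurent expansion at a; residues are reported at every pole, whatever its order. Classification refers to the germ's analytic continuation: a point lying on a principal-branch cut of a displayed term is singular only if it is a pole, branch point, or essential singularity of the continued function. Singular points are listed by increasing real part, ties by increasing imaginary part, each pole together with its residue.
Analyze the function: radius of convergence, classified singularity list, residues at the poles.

Denominator factor (μ - 4): pole of order 1 at 4, modulus 4.
Denominator factor (μ + 4/3): pole of order 1 at -4/3, modulus 4/3.
The radius of convergence is the smallest modulus among the singular points: 4/3.
At the order-1 pole -4/3 set g(μ) = (μ - (-4/3))*f(μ) = (14*μ**2/37 + 27*μ/26 + 16)/(μ - 4).
Simple pole: residue = g(a) at a = -4/3, which is -33091/11544.
At the order-1 pole 4 set g(μ) = (μ - (4))*f(μ) = (14*μ**2/37 + 27*μ/26 + 16)/(μ + 4/3).
Simple pole: residue = g(a) at a = 4, which is 18909/3848.
List the singular points by increasing real part (a conjugate pair: the negative imaginary part first).

Radius of convergence at 0: 4/3.
At -4/3: a pole of order 1; residue -33091/11544.
At 4: a pole of order 1; residue 18909/3848.


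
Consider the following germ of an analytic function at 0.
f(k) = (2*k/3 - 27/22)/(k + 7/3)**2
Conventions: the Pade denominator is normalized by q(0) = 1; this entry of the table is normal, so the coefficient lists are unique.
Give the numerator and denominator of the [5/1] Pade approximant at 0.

The Pade approximant has numerator coefficients [-243/1078, 4554015/22622908, -2732409/39590089, 24591681/1108522492, -24591681/3879828722, 73775043/54317602108]; denominator coefficients [1, 1521/2998].

Taylor coefficients needed (expand at 0): a_0 = -243/1078, a_1 = 1191/3773, a_2 = -12105/52822, a_3 = 25596/184877, a_4 = -198207/2588278, a_5 = 364257/9058973, a_6 = -369603/18117946.
Write the denominator as Q(k) = 1 + q1*k. Requiring Q*f - P = O(k^7) with deg P <= 5 kills the coefficients of k^6..k^6 in Q*f:
  k^6: a_6 + q1*a_5 = 0, i.e. -369603/18117946 + (364257/9058973)*q1 = 0.
Solving this linear system: q1 = 1521/2998.
The numerator is Q*f truncated at degree 5: P0 = a_0 = -243/1078; P1 = a_1 + q1*a_0 = 4554015/22622908; P2 = a_2 + q1*a_1 = -2732409/39590089; P3 = a_3 + q1*a_2 = 24591681/1108522492; P4 = a_4 + q1*a_3 = -24591681/3879828722; P5 = a_5 + q1*a_4 = 73775043/54317602108.


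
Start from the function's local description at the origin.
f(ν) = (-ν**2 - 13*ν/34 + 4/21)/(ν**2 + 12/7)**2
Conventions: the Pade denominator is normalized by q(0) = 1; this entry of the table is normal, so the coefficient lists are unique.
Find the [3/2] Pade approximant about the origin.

The Pade approximant has numerator coefficients [7/108, -9384557/69704352, -24818941/73804608, 65691899/1672904448]; denominator coefficients [1, -1989/28474, 123935/113896].

Taylor coefficients needed (expand at 0): a_0 = 7/108, a_1 = -637/4896, a_2 = -539/1296, a_3 = 4459/29376, a_4 = 2401/5184, a_5 = -31213/235008.
Write the denominator as Q(ν) = 1 + q1*ν + q2*ν^2. Requiring Q*f - P = O(ν^6) with deg P <= 3 kills the coefficients of ν^4..ν^5 in Q*f:
  ν^4: a_4 + q1*a_3 + q2*a_2 = 0, i.e. 2401/5184 + (4459/29376)*q1 + (-539/1296)*q2 = 0.
  ν^5: a_5 + q1*a_4 + q2*a_3 = 0, i.e. -31213/235008 + (2401/5184)*q1 + (4459/29376)*q2 = 0.
Solving this linear system: q1 = -1989/28474, q2 = 123935/113896.
The numerator is Q*f truncated at degree 3: P0 = a_0 = 7/108; P1 = a_1 + q1*a_0 = -9384557/69704352; P2 = a_2 + q1*a_1 + q2*a_0 = -24818941/73804608; P3 = a_3 + q1*a_2 + q2*a_1 = 65691899/1672904448.


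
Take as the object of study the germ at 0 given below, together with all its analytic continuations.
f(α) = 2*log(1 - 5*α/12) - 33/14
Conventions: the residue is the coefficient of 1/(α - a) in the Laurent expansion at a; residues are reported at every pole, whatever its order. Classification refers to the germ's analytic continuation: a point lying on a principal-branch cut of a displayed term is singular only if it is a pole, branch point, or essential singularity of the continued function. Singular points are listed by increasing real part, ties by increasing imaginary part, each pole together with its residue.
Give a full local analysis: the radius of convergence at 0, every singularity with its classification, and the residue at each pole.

Radius of convergence at 0: 12/5.
At 12/5: a logarithmic branch point.

Branch term (2)*log(1 - α/(12/5)): its argument vanishes at α = 12/5, a logarithmic branch point, modulus 12/5.
The radius of convergence is the smallest modulus among the singular points: 12/5.


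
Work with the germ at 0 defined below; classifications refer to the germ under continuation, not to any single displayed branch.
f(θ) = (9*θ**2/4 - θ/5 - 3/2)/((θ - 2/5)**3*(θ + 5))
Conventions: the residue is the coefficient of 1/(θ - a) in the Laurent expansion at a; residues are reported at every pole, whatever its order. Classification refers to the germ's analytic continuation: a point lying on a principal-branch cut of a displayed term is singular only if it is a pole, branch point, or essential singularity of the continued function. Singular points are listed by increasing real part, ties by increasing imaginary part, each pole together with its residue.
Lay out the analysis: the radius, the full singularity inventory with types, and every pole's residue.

Radius of convergence at 0: 2/5.
At -5: a pole of order 1; residue -27875/78732.
At 2/5: a pole of order 3; residue 27875/78732.

Denominator factor (θ - 2/5)^3: pole of order 3 at 2/5, modulus 2/5.
Denominator factor (θ + 5): pole of order 1 at -5, modulus 5.
The radius of convergence is the smallest modulus among the singular points: 2/5.
At the order-1 pole -5 set g(θ) = (θ - (-5))*f(θ) = (9*θ**2/4 - θ/5 - 3/2)/(θ - 2/5)**3.
Simple pole: residue = g(a) at a = -5, which is -27875/78732.
At the order-3 pole 2/5 set g(θ) = (θ - (2/5))^3*f(θ) = (9*θ**2/4 - θ/5 - 3/2)/(θ + 5).
Order-3 pole: residue = g''(a)/2; g''(2/5) = 27875/39366, so the residue is 27875/78732.
List the singular points by increasing real part (a conjugate pair: the negative imaginary part first).


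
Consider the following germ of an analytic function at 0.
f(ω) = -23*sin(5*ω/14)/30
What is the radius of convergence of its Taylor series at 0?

The factor -sin(5*ω/14) is entire and contributes no finite singular point.
The polynomial part has no poles.
No finite singular points: the Taylor series at 0 converges everywhere.

The radius of convergence is infinite.


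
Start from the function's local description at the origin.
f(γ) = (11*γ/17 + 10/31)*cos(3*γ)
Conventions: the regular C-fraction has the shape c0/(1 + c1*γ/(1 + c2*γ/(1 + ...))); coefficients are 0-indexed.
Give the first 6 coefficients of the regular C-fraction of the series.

Taylor coefficients (expand at 0): a_0 = 10/31, a_1 = 11/17, a_2 = -45/31, a_3 = -99/34, a_4 = 135/124, a_5 = 297/136.
c0 = a_0 = 10/31. Peel one level at a time: if S = 1 + c*γ/S' with S'(0) = 1, then c is the γ-coefficient of S and S' = c*γ/(S - 1).
S_1 = c0/f = 1 + (-341/170)*γ + (246331/28900)*γ^2 + ...; c1 = -341/170.
S_2 = c1*γ/(S_1 - 1) = 1 + (246331/57970)*γ + (2216979/232562)*γ^2 + ...; c2 = 246331/57970.
S_3 = c2*γ/(S_2 - 1) = 1 + (-765/341)*γ + (-975375/492662)*γ^2 + ...; c3 = -765/341.
S_4 = c3*γ/(S_3 - 1) = 1 + (-434775/492662)*γ + (-60156231135/60678961561)*γ^2 + ...; c4 = -434775/492662.
S_5 = c4*γ/(S_4 - 1) = 1 + (-23521498/20938135)*γ + ...; c5 = -23521498/20938135.

The regular C-fraction coefficients are [10/31, -341/170, 246331/57970, -765/341, -434775/492662, -23521498/20938135].


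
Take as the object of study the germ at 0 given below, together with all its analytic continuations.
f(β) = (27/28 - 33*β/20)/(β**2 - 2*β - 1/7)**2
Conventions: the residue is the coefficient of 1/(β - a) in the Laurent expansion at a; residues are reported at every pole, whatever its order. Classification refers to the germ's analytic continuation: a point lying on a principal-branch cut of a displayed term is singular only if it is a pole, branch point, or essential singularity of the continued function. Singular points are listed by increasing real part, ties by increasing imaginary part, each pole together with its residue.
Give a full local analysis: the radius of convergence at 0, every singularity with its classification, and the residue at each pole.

Denominator factor (β**2 - 2*β - 1/7)^2: discriminant 32/7, real irrational roots 1 + (2/7)*sqrt(14) and 1 - (2/7)*sqrt(14); poles of order 2, moduli 1 + (2/7)*sqrt(14) and -1 + (2/7)*sqrt(14).
The radius of convergence is the smallest modulus among the singular points: -1 + (2/7)*sqrt(14).
The factor β**2 - 2*β - 1/7 splits as (β - a)(β - a') with a = 1 - (2/7)*sqrt(14), a' = 1 + (2/7)*sqrt(14). At the order-2 pole a set g(β) = (β - a)^2*f(β) = [27/28 - 33*β/20] / (β - a')^2.
Order-2 pole: residue = g'(a); g'(1 - (2/7)*sqrt(14)) = -(3/80)*sqrt(14), so the residue is -(3/80)*sqrt(14).
The factor β**2 - 2*β - 1/7 splits as (β - a)(β - a') with a = 1 + (2/7)*sqrt(14), a' = 1 - (2/7)*sqrt(14). At the order-2 pole a set g(β) = (β - a)^2*f(β) = [27/28 - 33*β/20] / (β - a')^2.
Order-2 pole: residue = g'(a); g'(1 + (2/7)*sqrt(14)) = (3/80)*sqrt(14), so the residue is (3/80)*sqrt(14).
List the singular points by increasing real part (a conjugate pair: the negative imaginary part first).

Radius of convergence at 0: -1 + (2/7)*sqrt(14).
At 1 - (2/7)*sqrt(14): a pole of order 2; residue -(3/80)*sqrt(14).
At 1 + (2/7)*sqrt(14): a pole of order 2; residue (3/80)*sqrt(14).


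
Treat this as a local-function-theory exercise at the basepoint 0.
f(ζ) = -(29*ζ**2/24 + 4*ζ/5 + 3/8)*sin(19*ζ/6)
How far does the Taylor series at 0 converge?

The factor -sin(19*ζ/6) is entire and contributes no finite singular point.
The polynomial part has no poles.
No finite singular points: the Taylor series at 0 converges everywhere.

The radius of convergence is infinite.


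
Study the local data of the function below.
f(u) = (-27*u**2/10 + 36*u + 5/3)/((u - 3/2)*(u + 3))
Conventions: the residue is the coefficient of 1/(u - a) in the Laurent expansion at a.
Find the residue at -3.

At the order-1 pole -3 set g(u) = (u - (-3))*f(u) = (-27*u**2/10 + 36*u + 5/3)/(u - 3/2).
Simple pole: residue = g(a) at a = -3, which is 3919/135.

The residue is 3919/135.


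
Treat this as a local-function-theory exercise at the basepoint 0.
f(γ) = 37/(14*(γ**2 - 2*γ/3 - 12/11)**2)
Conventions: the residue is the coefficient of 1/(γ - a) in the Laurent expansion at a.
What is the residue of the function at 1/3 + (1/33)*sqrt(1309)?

The factor γ**2 - 2*γ/3 - 12/11 splits as (γ - a)(γ - a') with a = 1/3 + (1/33)*sqrt(1309), a' = 1/3 - (1/33)*sqrt(1309). At the order-2 pole a set g(γ) = (γ - a)^2*f(γ) = [37/14] / (γ - a')^2.
Order-2 pole: residue = g'(a); g'(1/3 + (1/33)*sqrt(1309)) = -(10989/793016)*sqrt(1309), so the residue is -(10989/793016)*sqrt(1309).

The residue is -(10989/793016)*sqrt(1309).


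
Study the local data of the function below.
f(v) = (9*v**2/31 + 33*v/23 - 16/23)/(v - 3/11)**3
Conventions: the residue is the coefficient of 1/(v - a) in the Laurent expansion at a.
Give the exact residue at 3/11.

At the order-3 pole 3/11 set g(v) = (v - (3/11))^3*f(v) = 9*v**2/31 + 33*v/23 - 16/23.
Order-3 pole: residue = g''(a)/2; g''(3/11) = 18/31, so the residue is 9/31.

The residue is 9/31.


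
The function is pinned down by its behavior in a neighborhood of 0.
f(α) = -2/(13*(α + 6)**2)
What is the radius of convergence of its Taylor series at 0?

The radius of convergence is 6.

Denominator factor (α + 6)^2: pole of order 2 at -6, modulus 6.
The radius of convergence is the smallest modulus among the singular points: 6.


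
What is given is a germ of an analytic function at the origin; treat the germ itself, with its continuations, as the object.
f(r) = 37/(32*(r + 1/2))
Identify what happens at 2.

Denominator factors: r + 1/2 = 5/2 at r = 2 — none vanishes.
So the germ continues analytically to 2.

The point is a regular point.


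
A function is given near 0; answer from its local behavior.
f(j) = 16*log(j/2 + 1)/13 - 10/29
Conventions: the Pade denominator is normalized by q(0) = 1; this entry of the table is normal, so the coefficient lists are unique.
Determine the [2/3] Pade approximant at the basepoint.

The Pade approximant has numerator coefficients [-10/29, 100190/237887, 824211/4757740]; denominator coefficients [1, 1777/3155, 1429/25240, -29/18930].

Taylor coefficients needed (expand at 0): a_0 = -10/29, a_1 = 8/13, a_2 = -2/13, a_3 = 2/39, a_4 = -1/52, a_5 = 1/130.
Write the denominator as Q(j) = 1 + q1*j + q2*j^2 + q3*j^3. Requiring Q*f - P = O(j^6) with deg P <= 2 kills the coefficients of j^3..j^5 in Q*f:
  j^3: a_3 + q1*a_2 + q2*a_1 + q3*a_0 = 0, i.e. 2/39 + (-2/13)*q1 + (8/13)*q2 + (-10/29)*q3 = 0.
  j^4: a_4 + q1*a_3 + q2*a_2 + q3*a_1 = 0, i.e. -1/52 + (2/39)*q1 + (-2/13)*q2 + (8/13)*q3 = 0.
  j^5: a_5 + q1*a_4 + q2*a_3 + q3*a_2 = 0, i.e. 1/130 + (-1/52)*q1 + (2/39)*q2 + (-2/13)*q3 = 0.
Solving this linear system: q1 = 1777/3155, q2 = 1429/25240, q3 = -29/18930.
The numerator is Q*f truncated at degree 2: P0 = a_0 = -10/29; P1 = a_1 + q1*a_0 = 100190/237887; P2 = a_2 + q1*a_1 + q2*a_0 = 824211/4757740.


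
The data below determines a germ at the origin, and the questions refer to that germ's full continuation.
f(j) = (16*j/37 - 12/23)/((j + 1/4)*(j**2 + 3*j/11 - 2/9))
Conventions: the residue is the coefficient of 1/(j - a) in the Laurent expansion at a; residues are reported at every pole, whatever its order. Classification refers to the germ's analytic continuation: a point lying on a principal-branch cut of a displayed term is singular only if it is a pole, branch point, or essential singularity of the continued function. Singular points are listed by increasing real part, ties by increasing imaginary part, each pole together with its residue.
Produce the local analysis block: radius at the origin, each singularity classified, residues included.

Radius of convergence at 0: 1/4.
At -3/22 - (1/66)*sqrt(1049): a pole of order 1; residue -424512/307211 - (7567824/322264339)*sqrt(1049).
At -1/4: a pole of order 1; residue 849024/307211.
At -3/22 + (1/66)*sqrt(1049): a pole of order 1; residue -424512/307211 + (7567824/322264339)*sqrt(1049).


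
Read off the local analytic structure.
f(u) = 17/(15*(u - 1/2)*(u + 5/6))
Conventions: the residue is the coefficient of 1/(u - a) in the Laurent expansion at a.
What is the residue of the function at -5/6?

At the order-1 pole -5/6 set g(u) = (u - (-5/6))*f(u) = 17/(15*(u - 1/2)).
Simple pole: residue = g(a) at a = -5/6, which is -17/20.

The residue is -17/20.


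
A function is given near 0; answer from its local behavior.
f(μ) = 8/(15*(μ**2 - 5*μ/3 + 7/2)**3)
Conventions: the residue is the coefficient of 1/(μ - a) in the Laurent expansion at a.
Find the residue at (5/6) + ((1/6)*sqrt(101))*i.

The factor μ**2 - 5*μ/3 + 7/2 splits as (μ - a)(μ - a') with a = (5/6) + ((1/6)*sqrt(101))*i, a' = (5/6) - ((1/6)*sqrt(101))*i. At the order-3 pole a set g(μ) = (μ - a)^3*f(μ) = [8/15] / (μ - a')^3.
Order-3 pole: residue = g''(a)/2; g''((5/6) + ((1/6)*sqrt(101))*i) = -((7776/5151505)*sqrt(101))*i, so the residue is -((3888/5151505)*sqrt(101))*i.

The residue is -((3888/5151505)*sqrt(101))*i.


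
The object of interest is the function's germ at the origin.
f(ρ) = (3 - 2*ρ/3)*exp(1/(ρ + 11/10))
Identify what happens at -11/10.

The point is an essential singularity.

The exponent 1/(ρ - (-11/10)) has a pole at -11/10, so exp(1/(ρ - (-11/10))) takes every nonzero value near it: an essential singularity (not a pole of any order).


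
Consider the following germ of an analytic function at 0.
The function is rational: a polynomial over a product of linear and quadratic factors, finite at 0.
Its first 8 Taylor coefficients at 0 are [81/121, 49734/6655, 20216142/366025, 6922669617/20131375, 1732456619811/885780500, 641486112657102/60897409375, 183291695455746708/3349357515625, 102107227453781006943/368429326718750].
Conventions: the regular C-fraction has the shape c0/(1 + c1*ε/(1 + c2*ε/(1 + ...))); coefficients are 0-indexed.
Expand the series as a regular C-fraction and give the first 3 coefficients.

Taylor coefficients (read off): a_0 = 81/121, a_1 = 49734/6655, a_2 = 20216142/366025.
c0 = a_0 = 81/121. Peel one level at a time: if S = 1 + c*ε/S' with S'(0) = 1, then c is the ε-coefficient of S and S' = c*ε/(S - 1).
S_1 = c0/f = 1 + (-614/55)*ε + (127414/3025)*ε^2 + ...; c1 = -614/55.
S_2 = c1*ε/(S_1 - 1) = 1 + (63707/16885)*ε + ...; c2 = 63707/16885.

The regular C-fraction coefficients are [81/121, -614/55, 63707/16885].


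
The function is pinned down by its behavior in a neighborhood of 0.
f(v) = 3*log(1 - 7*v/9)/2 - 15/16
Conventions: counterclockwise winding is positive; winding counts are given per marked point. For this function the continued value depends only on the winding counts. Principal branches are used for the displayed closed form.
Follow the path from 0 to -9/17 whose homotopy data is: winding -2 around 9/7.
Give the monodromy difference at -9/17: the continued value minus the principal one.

The rational part is single-valued and drops out of the difference; each branch term changes only by its own monodromy.
(3/2)*log(1 - v/(9/7)): each positive loop around 9/7 adds 2*pi*i to the log, so winding -2 contributes (3/2)*(-2)*2*pi*i = -(6)*pi*i.
Summing the contributions at v = -9/17 gives -(6)*pi*i.

Continued minus principal equals -(6)*pi*i.


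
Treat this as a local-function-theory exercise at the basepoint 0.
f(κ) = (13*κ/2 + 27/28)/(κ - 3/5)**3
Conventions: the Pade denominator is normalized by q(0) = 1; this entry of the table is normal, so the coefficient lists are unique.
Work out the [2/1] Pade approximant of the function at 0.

Taylor coefficients needed (expand at 0): a_0 = -125/28, a_1 = -39625/756, a_2 = -42500/189, a_3 = -803125/1134.
Write the denominator as Q(κ) = 1 + q1*κ. Requiring Q*f - P = O(κ^4) with deg P <= 2 kills the coefficients of κ^3..κ^3 in Q*f:
  κ^3: a_3 + q1*a_2 = 0, i.e. -803125/1134 + (-42500/189)*q1 = 0.
Solving this linear system: q1 = -1285/408.
The numerator is Q*f truncated at degree 2: P0 = a_0 = -125/28; P1 = a_1 + q1*a_0 = -3943375/102816; P2 = a_2 + q1*a_1 = -18441875/308448.

The Pade approximant has numerator coefficients [-125/28, -3943375/102816, -18441875/308448]; denominator coefficients [1, -1285/408].


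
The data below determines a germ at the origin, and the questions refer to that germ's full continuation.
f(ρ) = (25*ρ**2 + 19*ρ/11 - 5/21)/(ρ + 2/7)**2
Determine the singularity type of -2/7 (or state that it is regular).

The point is a pole of order 2.

The denominator factor ρ + 2/7 vanishes at -2/7 and appears to the power 2; the numerator there equals 2117/1617, nonzero, and no other factor vanishes.
Hence a pole whose order is the multiplicity, 2.


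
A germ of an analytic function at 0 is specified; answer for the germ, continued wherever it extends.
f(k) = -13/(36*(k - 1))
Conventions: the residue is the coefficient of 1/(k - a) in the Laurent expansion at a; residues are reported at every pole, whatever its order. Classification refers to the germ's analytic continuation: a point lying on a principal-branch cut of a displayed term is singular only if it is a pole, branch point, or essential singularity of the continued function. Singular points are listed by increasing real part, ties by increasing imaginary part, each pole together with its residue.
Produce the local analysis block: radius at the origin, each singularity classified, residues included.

Radius of convergence at 0: 1.
At 1: a pole of order 1; residue -13/36.

Denominator factor (k - 1): pole of order 1 at 1, modulus 1.
The radius of convergence is the smallest modulus among the singular points: 1.
At the order-1 pole 1 set g(k) = (k - (1))*f(k) = -13/36.
Simple pole: residue = g(a) at a = 1, which is -13/36.


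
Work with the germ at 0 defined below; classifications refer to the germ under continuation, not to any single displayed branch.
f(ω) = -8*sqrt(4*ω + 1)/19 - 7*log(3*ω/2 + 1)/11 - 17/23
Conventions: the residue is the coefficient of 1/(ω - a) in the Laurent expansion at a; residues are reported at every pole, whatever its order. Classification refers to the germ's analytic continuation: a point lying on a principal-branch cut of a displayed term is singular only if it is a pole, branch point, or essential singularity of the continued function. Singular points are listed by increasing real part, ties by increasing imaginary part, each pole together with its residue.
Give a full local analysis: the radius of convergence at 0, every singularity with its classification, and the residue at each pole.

Branch term (-8/19)*sqrt(1 - ω/(-1/4)): its argument vanishes at ω = -1/4, a square-root branch point, modulus 1/4.
Branch term (-7/11)*log(1 - ω/(-2/3)): its argument vanishes at ω = -2/3, a logarithmic branch point, modulus 2/3.
The radius of convergence is the smallest modulus among the singular points: 1/4.
List the singular points by increasing real part (a conjugate pair: the negative imaginary part first).

Radius of convergence at 0: 1/4.
At -2/3: a logarithmic branch point.
At -1/4: an algebraic (square-root) branch point.


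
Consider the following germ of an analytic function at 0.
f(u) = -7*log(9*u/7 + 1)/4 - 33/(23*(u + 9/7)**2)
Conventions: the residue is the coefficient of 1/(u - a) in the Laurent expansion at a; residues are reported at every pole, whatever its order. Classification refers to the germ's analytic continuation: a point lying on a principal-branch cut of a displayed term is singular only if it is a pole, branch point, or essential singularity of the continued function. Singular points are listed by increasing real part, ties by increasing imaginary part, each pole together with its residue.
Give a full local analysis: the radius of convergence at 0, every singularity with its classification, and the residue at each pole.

Denominator factor (u + 9/7)^2: pole of order 2 at -9/7, modulus 9/7.
Branch term (-7/4)*log(1 - u/(-7/9)): its argument vanishes at u = -7/9, a logarithmic branch point, modulus 7/9.
The radius of convergence is the smallest modulus among the singular points: 7/9.
The branch term is analytic at -9/7 and contributes nothing to the residue; only the rational part matters.
At the order-2 pole -9/7 set g(u) = (u - (-9/7))^2*(rational part) = -33/23.
Order-2 pole: residue = g'(a); g'(-9/7) = 0, so the residue is 0.
List the singular points by increasing real part (a conjugate pair: the negative imaginary part first).

Radius of convergence at 0: 7/9.
At -9/7: a pole of order 2; residue 0.
At -7/9: a logarithmic branch point.
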